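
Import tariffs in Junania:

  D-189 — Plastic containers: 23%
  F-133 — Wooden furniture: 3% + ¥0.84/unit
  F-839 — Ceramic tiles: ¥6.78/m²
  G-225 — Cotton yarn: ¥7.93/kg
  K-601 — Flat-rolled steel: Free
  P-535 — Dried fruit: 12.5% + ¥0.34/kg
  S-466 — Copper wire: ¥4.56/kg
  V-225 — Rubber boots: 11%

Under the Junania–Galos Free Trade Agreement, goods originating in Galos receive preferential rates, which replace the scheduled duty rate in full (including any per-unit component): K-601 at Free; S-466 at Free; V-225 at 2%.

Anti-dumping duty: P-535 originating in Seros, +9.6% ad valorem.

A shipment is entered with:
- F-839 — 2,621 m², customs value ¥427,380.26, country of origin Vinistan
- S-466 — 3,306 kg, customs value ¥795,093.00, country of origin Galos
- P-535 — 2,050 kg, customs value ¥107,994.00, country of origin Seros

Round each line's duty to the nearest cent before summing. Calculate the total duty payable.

¥42,334.05

Line 1 (F-839, Vinistan, 2,621 m², ¥427,380.26):
Base rate for F-839 is ¥6.78/m².
Duty = 2,621 × ¥6.78 = ¥17,770.38.
Line 2 (S-466, Galos, 3,306 kg, ¥795,093.00):
Base rate for S-466 is ¥4.56/kg.
Origin Galos qualifies under the Junania–Galos agreement and S-466 is covered: preferential rate Free applies instead.
Duty = ¥795,093.00 × 0% = ¥0.00.
Line 3 (P-535, Seros, 2,050 kg, ¥107,994.00):
Base rate for P-535 is 12.5% + ¥0.34/kg.
Additional duty on P-535 from Seros: +9.6%. Applied ad valorem rate: 12.5% + 9.6% = 22.1%.
Duty = ¥107,994.00 × 22.1% + 2,050 × ¥0.34 = ¥24,563.67.
Total = ¥17,770.38 + ¥0.00 + ¥24,563.67 = ¥42,334.05.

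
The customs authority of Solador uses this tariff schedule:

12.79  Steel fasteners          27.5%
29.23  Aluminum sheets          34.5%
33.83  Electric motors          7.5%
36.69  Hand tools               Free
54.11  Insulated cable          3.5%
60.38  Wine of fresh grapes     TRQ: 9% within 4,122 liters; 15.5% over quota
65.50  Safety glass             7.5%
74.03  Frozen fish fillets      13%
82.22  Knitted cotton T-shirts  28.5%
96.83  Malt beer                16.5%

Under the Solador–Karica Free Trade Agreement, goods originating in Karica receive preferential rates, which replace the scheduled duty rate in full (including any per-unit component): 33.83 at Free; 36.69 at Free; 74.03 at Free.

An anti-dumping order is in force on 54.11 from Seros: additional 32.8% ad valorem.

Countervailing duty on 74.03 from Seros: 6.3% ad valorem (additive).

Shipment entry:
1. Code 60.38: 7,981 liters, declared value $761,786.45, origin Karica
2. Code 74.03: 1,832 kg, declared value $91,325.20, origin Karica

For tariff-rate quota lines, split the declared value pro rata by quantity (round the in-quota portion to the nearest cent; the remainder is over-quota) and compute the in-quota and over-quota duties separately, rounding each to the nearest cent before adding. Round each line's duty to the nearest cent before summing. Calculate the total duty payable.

$92,502.98

Line 1 (60.38, Karica, 7,981 liters, $761,786.45):
Code 60.38 is under a tariff-rate quota (threshold 4,122 liters). In-quota: 4,122 liters at 9%; over-quota: 3,859 liters at 15.5%.
Pro-rata value split: in-quota = $761,786.45 × 4,122/7,981 = $393,444.90; over-quota = $761,786.45 − $393,444.90 = $368,341.55.
In-quota duty = $393,444.90 × 9% = $35,410.04. Over-quota duty = $368,341.55 × 15.5% = $57,092.94.
Line duty = $35,410.04 + $57,092.94 = $92,502.98.
Line 2 (74.03, Karica, 1,832 kg, $91,325.20):
Base rate for 74.03 is 13%.
Origin Karica qualifies under the Solador–Karica agreement and 74.03 is covered: preferential rate Free applies instead.
The additional-duty order on 74.03 targets Seros, not Karica; it does not apply.
Duty = $91,325.20 × 0% = $0.00.
Total = $92,502.98 + $0.00 = $92,502.98.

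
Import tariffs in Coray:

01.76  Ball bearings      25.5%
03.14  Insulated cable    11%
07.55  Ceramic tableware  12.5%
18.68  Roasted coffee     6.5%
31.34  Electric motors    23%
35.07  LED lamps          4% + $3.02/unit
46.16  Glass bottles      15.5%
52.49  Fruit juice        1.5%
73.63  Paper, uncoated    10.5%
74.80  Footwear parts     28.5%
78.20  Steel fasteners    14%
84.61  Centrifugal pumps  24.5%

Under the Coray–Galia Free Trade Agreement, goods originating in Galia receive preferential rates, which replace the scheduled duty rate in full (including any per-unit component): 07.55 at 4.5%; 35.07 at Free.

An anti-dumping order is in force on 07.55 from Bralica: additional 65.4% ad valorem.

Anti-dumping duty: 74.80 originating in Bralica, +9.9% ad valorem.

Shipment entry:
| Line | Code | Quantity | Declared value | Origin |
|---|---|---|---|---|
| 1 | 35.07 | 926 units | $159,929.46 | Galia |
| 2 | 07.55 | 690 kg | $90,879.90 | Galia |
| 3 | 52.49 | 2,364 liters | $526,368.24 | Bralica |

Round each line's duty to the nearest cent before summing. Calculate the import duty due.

Line 1 (35.07, Galia, 926 units, $159,929.46):
Base rate for 35.07 is 4% + $3.02/unit.
Origin Galia qualifies under the Coray–Galia agreement and 35.07 is covered: preferential rate Free applies instead.
Duty = $159,929.46 × 0% = $0.00.
Line 2 (07.55, Galia, 690 kg, $90,879.90):
Base rate for 07.55 is 12.5%.
Origin Galia qualifies under the Coray–Galia agreement and 07.55 is covered: preferential rate 4.5% applies instead.
The additional-duty order on 07.55 targets Bralica, not Galia; it does not apply.
Duty = $90,879.90 × 4.5% = $4,089.60.
Line 3 (52.49, Bralica, 2,364 liters, $526,368.24):
Base rate for 52.49 is 1.5%.
Duty = $526,368.24 × 1.5% = $7,895.52.
Total = $0.00 + $4,089.60 + $7,895.52 = $11,985.12.

$11,985.12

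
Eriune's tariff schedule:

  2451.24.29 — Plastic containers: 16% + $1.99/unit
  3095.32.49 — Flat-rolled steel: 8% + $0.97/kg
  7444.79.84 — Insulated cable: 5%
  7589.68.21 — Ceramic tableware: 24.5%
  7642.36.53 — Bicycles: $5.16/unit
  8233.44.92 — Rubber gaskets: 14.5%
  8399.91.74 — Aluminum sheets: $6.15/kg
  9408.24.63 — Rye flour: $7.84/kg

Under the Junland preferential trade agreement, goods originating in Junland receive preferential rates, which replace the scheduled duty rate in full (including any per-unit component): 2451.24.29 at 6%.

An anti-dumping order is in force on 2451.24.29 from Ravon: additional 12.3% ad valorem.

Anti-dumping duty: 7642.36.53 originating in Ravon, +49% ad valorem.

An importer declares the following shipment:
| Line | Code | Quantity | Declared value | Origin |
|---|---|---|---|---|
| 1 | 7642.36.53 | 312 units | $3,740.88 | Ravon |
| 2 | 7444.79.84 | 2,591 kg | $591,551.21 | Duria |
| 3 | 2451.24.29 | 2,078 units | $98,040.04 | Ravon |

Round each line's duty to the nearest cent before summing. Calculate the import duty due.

$64,901.06

Line 1 (7642.36.53, Ravon, 312 units, $3,740.88):
Base rate for 7642.36.53 is $5.16/unit.
Additional duty on 7642.36.53 from Ravon: +49% ad valorem. Applied ad valorem rate = 49%.
Duty = $3,740.88 × 49% + 312 × $5.16 = $3,442.95.
Line 2 (7444.79.84, Duria, 2,591 kg, $591,551.21):
Base rate for 7444.79.84 is 5%.
Duty = $591,551.21 × 5% = $29,577.56.
Line 3 (2451.24.29, Ravon, 2,078 units, $98,040.04):
Base rate for 2451.24.29 is 16% + $1.99/unit.
2451.24.29 has an FTA preferential rate, but origin Ravon is not Junland; base rate stands.
Additional duty on 2451.24.29 from Ravon: +12.3%. Applied ad valorem rate: 16% + 12.3% = 28.3%.
Duty = $98,040.04 × 28.3% + 2,078 × $1.99 = $31,880.55.
Total = $3,442.95 + $29,577.56 + $31,880.55 = $64,901.06.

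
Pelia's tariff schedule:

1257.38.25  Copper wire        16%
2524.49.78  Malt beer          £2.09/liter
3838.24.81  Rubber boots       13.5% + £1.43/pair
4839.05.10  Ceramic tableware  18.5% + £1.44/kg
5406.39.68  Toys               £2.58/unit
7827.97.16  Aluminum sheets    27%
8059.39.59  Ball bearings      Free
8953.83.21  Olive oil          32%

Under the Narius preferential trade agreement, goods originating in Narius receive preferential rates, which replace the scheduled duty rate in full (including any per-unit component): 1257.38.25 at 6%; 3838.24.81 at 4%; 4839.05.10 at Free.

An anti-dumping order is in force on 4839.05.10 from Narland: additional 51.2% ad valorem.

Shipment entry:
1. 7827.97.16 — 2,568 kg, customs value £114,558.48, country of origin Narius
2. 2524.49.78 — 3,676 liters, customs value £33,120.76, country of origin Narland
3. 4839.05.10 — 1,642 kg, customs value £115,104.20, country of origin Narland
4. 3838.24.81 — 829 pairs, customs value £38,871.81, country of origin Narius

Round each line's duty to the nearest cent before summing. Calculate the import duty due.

Line 1 (7827.97.16, Narius, 2,568 kg, £114,558.48):
Base rate for 7827.97.16 is 27%.
Origin Narius is the FTA partner but 7827.97.16 is not on the preference list; base rate stands.
Duty = £114,558.48 × 27% = £30,930.79.
Line 2 (2524.49.78, Narland, 3,676 liters, £33,120.76):
Base rate for 2524.49.78 is £2.09/liter.
Duty = 3,676 × £2.09 = £7,682.84.
Line 3 (4839.05.10, Narland, 1,642 kg, £115,104.20):
Base rate for 4839.05.10 is 18.5% + £1.44/kg.
4839.05.10 has an FTA preferential rate, but origin Narland is not Narius; base rate stands.
Additional duty on 4839.05.10 from Narland: +51.2%. Applied ad valorem rate: 18.5% + 51.2% = 69.7%.
Duty = £115,104.20 × 69.7% + 1,642 × £1.44 = £82,592.11.
Line 4 (3838.24.81, Narius, 829 pairs, £38,871.81):
Base rate for 3838.24.81 is 13.5% + £1.43/pair.
Origin Narius qualifies under the Pelia–Narius agreement and 3838.24.81 is covered: preferential rate 4% applies instead.
Duty = £38,871.81 × 4% = £1,554.87.
Total = £30,930.79 + £7,682.84 + £82,592.11 + £1,554.87 = £122,760.61.

£122,760.61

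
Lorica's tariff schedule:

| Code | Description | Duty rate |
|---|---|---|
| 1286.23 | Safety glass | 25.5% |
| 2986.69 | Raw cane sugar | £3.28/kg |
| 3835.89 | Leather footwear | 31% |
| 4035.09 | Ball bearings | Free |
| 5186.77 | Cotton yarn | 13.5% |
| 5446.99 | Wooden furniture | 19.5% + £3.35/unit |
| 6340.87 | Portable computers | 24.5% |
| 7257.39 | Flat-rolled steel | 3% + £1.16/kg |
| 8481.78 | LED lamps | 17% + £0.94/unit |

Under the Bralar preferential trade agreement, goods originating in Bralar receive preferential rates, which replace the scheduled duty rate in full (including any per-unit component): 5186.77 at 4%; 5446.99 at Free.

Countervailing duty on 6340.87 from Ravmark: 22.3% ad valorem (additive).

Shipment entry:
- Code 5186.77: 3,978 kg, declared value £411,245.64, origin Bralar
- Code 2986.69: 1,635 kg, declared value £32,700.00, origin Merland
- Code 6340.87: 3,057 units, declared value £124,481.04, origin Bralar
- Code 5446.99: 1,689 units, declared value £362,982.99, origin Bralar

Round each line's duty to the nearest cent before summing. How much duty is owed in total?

Line 1 (5186.77, Bralar, 3,978 kg, £411,245.64):
Base rate for 5186.77 is 13.5%.
Origin Bralar qualifies under the Lorica–Bralar agreement and 5186.77 is covered: preferential rate 4% applies instead.
Duty = £411,245.64 × 4% = £16,449.83.
Line 2 (2986.69, Merland, 1,635 kg, £32,700.00):
Base rate for 2986.69 is £3.28/kg.
Duty = 1,635 × £3.28 = £5,362.80.
Line 3 (6340.87, Bralar, 3,057 units, £124,481.04):
Base rate for 6340.87 is 24.5%.
Origin Bralar is the FTA partner but 6340.87 is not on the preference list; base rate stands.
The additional-duty order on 6340.87 targets Ravmark, not Bralar; it does not apply.
Duty = £124,481.04 × 24.5% = £30,497.85.
Line 4 (5446.99, Bralar, 1,689 units, £362,982.99):
Base rate for 5446.99 is 19.5% + £3.35/unit.
Origin Bralar qualifies under the Lorica–Bralar agreement and 5446.99 is covered: preferential rate Free applies instead.
Duty = £362,982.99 × 0% = £0.00.
Total = £16,449.83 + £5,362.80 + £30,497.85 + £0.00 = £52,310.48.

£52,310.48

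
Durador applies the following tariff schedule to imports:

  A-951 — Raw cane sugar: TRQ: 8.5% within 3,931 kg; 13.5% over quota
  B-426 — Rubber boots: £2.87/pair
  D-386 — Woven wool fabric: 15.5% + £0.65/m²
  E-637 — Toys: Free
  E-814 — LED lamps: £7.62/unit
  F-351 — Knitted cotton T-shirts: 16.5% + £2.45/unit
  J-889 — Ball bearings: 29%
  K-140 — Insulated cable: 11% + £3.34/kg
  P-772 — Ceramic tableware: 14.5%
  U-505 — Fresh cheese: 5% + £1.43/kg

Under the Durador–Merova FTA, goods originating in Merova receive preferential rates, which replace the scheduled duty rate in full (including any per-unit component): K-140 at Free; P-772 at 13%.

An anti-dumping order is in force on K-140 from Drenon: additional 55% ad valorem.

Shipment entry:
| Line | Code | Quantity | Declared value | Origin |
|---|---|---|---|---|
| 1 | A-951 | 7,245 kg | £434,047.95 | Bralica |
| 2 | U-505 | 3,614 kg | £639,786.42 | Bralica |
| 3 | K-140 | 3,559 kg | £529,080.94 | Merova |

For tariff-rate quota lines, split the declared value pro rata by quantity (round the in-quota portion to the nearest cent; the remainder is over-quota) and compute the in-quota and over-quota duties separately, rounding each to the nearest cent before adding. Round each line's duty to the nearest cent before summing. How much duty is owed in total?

Line 1 (A-951, Bralica, 7,245 kg, £434,047.95):
Code A-951 is under a tariff-rate quota (threshold 3,931 kg). In-quota: 3,931 kg at 8.5%; over-quota: 3,314 kg at 13.5%.
Pro-rata value split: in-quota = £434,047.95 × 3,931/7,245 = £235,506.21; over-quota = £434,047.95 − £235,506.21 = £198,541.74.
In-quota duty = £235,506.21 × 8.5% = £20,018.03. Over-quota duty = £198,541.74 × 13.5% = £26,803.13.
Line duty = £20,018.03 + £26,803.13 = £46,821.16.
Line 2 (U-505, Bralica, 3,614 kg, £639,786.42):
Base rate for U-505 is 5% + £1.43/kg.
Duty = £639,786.42 × 5% + 3,614 × £1.43 = £37,157.34.
Line 3 (K-140, Merova, 3,559 kg, £529,080.94):
Base rate for K-140 is 11% + £3.34/kg.
Origin Merova qualifies under the Durador–Merova agreement and K-140 is covered: preferential rate Free applies instead.
The additional-duty order on K-140 targets Drenon, not Merova; it does not apply.
Duty = £529,080.94 × 0% = £0.00.
Total = £46,821.16 + £37,157.34 + £0.00 = £83,978.50.

£83,978.50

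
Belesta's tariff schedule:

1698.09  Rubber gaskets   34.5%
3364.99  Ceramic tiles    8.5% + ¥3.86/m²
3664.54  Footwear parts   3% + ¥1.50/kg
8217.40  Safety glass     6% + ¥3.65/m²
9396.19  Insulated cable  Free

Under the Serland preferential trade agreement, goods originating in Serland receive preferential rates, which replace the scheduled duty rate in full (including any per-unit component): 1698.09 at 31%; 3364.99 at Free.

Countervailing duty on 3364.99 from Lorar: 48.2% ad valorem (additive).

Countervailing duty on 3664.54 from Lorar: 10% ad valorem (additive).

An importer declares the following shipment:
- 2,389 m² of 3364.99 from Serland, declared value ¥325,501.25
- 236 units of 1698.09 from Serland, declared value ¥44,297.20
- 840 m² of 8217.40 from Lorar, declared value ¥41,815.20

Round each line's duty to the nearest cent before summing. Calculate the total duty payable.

¥19,307.04

Line 1 (3364.99, Serland, 2,389 m², ¥325,501.25):
Base rate for 3364.99 is 8.5% + ¥3.86/m².
Origin Serland qualifies under the Belesta–Serland agreement and 3364.99 is covered: preferential rate Free applies instead.
The additional-duty order on 3364.99 targets Lorar, not Serland; it does not apply.
Duty = ¥325,501.25 × 0% = ¥0.00.
Line 2 (1698.09, Serland, 236 units, ¥44,297.20):
Base rate for 1698.09 is 34.5%.
Origin Serland qualifies under the Belesta–Serland agreement and 1698.09 is covered: preferential rate 31% applies instead.
Duty = ¥44,297.20 × 31% = ¥13,732.13.
Line 3 (8217.40, Lorar, 840 m², ¥41,815.20):
Base rate for 8217.40 is 6% + ¥3.65/m².
Duty = ¥41,815.20 × 6% + 840 × ¥3.65 = ¥5,574.91.
Total = ¥0.00 + ¥13,732.13 + ¥5,574.91 = ¥19,307.04.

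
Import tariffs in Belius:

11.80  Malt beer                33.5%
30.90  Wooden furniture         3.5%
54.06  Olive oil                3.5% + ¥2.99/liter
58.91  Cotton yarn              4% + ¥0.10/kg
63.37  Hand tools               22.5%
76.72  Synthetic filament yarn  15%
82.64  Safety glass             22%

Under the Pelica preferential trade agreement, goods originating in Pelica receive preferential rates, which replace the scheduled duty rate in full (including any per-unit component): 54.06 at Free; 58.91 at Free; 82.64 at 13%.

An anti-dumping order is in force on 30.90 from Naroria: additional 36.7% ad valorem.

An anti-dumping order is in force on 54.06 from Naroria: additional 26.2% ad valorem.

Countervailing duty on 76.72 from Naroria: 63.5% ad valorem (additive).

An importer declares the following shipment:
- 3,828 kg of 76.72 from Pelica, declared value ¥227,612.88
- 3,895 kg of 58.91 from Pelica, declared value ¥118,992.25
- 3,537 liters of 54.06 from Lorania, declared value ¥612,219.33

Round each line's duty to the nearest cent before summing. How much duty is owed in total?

¥66,145.24

Line 1 (76.72, Pelica, 3,828 kg, ¥227,612.88):
Base rate for 76.72 is 15%.
Origin Pelica is the FTA partner but 76.72 is not on the preference list; base rate stands.
The additional-duty order on 76.72 targets Naroria, not Pelica; it does not apply.
Duty = ¥227,612.88 × 15% = ¥34,141.93.
Line 2 (58.91, Pelica, 3,895 kg, ¥118,992.25):
Base rate for 58.91 is 4% + ¥0.10/kg.
Origin Pelica qualifies under the Belius–Pelica agreement and 58.91 is covered: preferential rate Free applies instead.
Duty = ¥118,992.25 × 0% = ¥0.00.
Line 3 (54.06, Lorania, 3,537 liters, ¥612,219.33):
Base rate for 54.06 is 3.5% + ¥2.99/liter.
54.06 has an FTA preferential rate, but origin Lorania is not Pelica; base rate stands.
The additional-duty order on 54.06 targets Naroria, not Lorania; it does not apply.
Duty = ¥612,219.33 × 3.5% + 3,537 × ¥2.99 = ¥32,003.31.
Total = ¥34,141.93 + ¥0.00 + ¥32,003.31 = ¥66,145.24.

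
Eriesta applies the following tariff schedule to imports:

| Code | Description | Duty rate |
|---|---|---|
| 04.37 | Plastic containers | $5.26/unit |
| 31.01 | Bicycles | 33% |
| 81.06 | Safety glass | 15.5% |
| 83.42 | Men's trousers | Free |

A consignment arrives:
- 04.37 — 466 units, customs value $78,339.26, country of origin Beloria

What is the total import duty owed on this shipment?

$2,451.16

Line 1 (04.37, Beloria, 466 units, $78,339.26):
Base rate for 04.37 is $5.26/unit.
Duty = 466 × $5.26 = $2,451.16.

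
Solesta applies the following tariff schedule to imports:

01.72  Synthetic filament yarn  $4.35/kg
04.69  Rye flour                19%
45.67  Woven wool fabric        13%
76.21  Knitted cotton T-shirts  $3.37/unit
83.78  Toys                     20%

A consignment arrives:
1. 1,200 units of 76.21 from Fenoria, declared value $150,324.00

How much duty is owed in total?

Line 1 (76.21, Fenoria, 1,200 units, $150,324.00):
Base rate for 76.21 is $3.37/unit.
Duty = 1,200 × $3.37 = $4,044.00.

$4,044.00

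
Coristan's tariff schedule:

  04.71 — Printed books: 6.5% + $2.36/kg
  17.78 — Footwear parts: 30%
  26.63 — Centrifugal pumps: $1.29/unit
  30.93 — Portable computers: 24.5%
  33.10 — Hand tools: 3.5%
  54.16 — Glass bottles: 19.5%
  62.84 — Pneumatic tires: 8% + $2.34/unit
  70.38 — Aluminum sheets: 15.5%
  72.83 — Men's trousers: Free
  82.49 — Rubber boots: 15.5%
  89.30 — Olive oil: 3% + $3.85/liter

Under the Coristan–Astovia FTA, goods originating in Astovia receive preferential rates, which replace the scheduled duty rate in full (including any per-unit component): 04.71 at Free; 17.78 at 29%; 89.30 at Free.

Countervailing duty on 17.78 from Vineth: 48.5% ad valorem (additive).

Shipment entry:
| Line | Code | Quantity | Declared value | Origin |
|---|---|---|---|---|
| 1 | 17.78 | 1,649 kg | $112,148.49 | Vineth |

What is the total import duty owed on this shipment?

Line 1 (17.78, Vineth, 1,649 kg, $112,148.49):
Base rate for 17.78 is 30%.
17.78 has an FTA preferential rate, but origin Vineth is not Astovia; base rate stands.
Additional duty on 17.78 from Vineth: +48.5%. Applied ad valorem rate: 30% + 48.5% = 78.5%.
Duty = $112,148.49 × 78.5% = $88,036.56.

$88,036.56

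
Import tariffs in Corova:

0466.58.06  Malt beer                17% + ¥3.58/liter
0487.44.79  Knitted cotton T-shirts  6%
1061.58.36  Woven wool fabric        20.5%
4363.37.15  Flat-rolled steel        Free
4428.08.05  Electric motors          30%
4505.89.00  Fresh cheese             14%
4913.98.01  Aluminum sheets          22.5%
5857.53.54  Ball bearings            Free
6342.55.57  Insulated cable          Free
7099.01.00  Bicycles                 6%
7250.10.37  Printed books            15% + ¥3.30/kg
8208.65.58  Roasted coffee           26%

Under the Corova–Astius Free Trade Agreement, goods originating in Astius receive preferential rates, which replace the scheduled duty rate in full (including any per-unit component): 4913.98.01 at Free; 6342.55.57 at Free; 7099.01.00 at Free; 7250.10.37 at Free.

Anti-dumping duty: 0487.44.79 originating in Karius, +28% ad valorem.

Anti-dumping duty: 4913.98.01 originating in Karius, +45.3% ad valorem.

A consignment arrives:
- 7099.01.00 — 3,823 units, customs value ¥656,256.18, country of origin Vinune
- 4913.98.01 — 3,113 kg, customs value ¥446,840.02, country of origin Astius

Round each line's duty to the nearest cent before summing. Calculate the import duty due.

Line 1 (7099.01.00, Vinune, 3,823 units, ¥656,256.18):
Base rate for 7099.01.00 is 6%.
7099.01.00 has an FTA preferential rate, but origin Vinune is not Astius; base rate stands.
Duty = ¥656,256.18 × 6% = ¥39,375.37.
Line 2 (4913.98.01, Astius, 3,113 kg, ¥446,840.02):
Base rate for 4913.98.01 is 22.5%.
Origin Astius qualifies under the Corova–Astius agreement and 4913.98.01 is covered: preferential rate Free applies instead.
The additional-duty order on 4913.98.01 targets Karius, not Astius; it does not apply.
Duty = ¥446,840.02 × 0% = ¥0.00.
Total = ¥39,375.37 + ¥0.00 = ¥39,375.37.

¥39,375.37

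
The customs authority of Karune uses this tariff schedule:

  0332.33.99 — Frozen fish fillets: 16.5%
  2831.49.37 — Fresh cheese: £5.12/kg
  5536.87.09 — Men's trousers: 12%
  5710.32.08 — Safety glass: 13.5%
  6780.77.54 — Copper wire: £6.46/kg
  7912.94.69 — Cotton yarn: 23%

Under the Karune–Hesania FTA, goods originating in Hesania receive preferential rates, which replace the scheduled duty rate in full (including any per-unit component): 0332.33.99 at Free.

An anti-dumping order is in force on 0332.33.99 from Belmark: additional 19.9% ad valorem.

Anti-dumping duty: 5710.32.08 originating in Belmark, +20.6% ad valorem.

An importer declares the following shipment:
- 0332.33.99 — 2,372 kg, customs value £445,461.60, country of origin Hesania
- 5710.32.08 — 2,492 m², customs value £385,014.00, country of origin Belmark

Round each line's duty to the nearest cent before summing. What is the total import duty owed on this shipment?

Line 1 (0332.33.99, Hesania, 2,372 kg, £445,461.60):
Base rate for 0332.33.99 is 16.5%.
Origin Hesania qualifies under the Karune–Hesania agreement and 0332.33.99 is covered: preferential rate Free applies instead.
The additional-duty order on 0332.33.99 targets Belmark, not Hesania; it does not apply.
Duty = £445,461.60 × 0% = £0.00.
Line 2 (5710.32.08, Belmark, 2,492 m², £385,014.00):
Base rate for 5710.32.08 is 13.5%.
Additional duty on 5710.32.08 from Belmark: +20.6%. Applied ad valorem rate: 13.5% + 20.6% = 34.1%.
Duty = £385,014.00 × 34.1% = £131,289.77.
Total = £0.00 + £131,289.77 = £131,289.77.

£131,289.77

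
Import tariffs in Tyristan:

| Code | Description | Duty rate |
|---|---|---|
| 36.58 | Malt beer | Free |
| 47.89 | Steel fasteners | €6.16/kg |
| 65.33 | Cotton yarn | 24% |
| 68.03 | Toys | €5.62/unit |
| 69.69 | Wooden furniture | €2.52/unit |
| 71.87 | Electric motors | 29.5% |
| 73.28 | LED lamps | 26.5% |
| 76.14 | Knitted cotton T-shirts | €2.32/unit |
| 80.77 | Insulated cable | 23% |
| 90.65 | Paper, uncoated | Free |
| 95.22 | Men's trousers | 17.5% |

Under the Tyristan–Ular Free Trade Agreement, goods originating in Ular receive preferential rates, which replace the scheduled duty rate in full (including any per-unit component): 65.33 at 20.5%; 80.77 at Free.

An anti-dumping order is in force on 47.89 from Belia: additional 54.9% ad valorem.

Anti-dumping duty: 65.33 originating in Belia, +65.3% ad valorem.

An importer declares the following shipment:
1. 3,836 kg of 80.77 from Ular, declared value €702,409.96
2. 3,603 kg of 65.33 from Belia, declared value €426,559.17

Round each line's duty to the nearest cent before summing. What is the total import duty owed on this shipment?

Line 1 (80.77, Ular, 3,836 kg, €702,409.96):
Base rate for 80.77 is 23%.
Origin Ular qualifies under the Tyristan–Ular agreement and 80.77 is covered: preferential rate Free applies instead.
Duty = €702,409.96 × 0% = €0.00.
Line 2 (65.33, Belia, 3,603 kg, €426,559.17):
Base rate for 65.33 is 24%.
65.33 has an FTA preferential rate, but origin Belia is not Ular; base rate stands.
Additional duty on 65.33 from Belia: +65.3%. Applied ad valorem rate: 24% + 65.3% = 89.3%.
Duty = €426,559.17 × 89.3% = €380,917.34.
Total = €0.00 + €380,917.34 = €380,917.34.

€380,917.34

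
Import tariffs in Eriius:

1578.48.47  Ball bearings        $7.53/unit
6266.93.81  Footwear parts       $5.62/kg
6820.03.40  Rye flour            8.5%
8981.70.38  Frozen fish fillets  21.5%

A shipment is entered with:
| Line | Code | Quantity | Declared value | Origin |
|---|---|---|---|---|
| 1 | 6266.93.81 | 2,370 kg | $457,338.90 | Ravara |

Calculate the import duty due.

Line 1 (6266.93.81, Ravara, 2,370 kg, $457,338.90):
Base rate for 6266.93.81 is $5.62/kg.
Duty = 2,370 × $5.62 = $13,319.40.

$13,319.40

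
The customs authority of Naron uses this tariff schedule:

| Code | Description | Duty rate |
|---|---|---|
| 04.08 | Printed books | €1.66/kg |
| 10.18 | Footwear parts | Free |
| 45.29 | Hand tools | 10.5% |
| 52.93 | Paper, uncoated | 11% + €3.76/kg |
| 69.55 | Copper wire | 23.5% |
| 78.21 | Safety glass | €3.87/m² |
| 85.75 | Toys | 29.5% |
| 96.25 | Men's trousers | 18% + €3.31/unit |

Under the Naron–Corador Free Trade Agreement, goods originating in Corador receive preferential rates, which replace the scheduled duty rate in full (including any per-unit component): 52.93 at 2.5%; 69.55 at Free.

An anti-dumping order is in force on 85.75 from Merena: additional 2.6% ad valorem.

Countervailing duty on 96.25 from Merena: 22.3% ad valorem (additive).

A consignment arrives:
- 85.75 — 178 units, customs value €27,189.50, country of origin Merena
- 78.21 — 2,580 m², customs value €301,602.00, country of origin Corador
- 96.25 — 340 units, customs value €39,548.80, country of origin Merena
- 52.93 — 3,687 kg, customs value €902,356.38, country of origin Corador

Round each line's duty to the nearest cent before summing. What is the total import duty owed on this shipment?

Line 1 (85.75, Merena, 178 units, €27,189.50):
Base rate for 85.75 is 29.5%.
Additional duty on 85.75 from Merena: +2.6%. Applied ad valorem rate: 29.5% + 2.6% = 32.1%.
Duty = €27,189.50 × 32.1% = €8,727.83.
Line 2 (78.21, Corador, 2,580 m², €301,602.00):
Base rate for 78.21 is €3.87/m².
Origin Corador is the FTA partner but 78.21 is not on the preference list; base rate stands.
Duty = 2,580 × €3.87 = €9,984.60.
Line 3 (96.25, Merena, 340 units, €39,548.80):
Base rate for 96.25 is 18% + €3.31/unit.
Additional duty on 96.25 from Merena: +22.3%. Applied ad valorem rate: 18% + 22.3% = 40.3%.
Duty = €39,548.80 × 40.3% + 340 × €3.31 = €17,063.57.
Line 4 (52.93, Corador, 3,687 kg, €902,356.38):
Base rate for 52.93 is 11% + €3.76/kg.
Origin Corador qualifies under the Naron–Corador agreement and 52.93 is covered: preferential rate 2.5% applies instead.
Duty = €902,356.38 × 2.5% = €22,558.91.
Total = €8,727.83 + €9,984.60 + €17,063.57 + €22,558.91 = €58,334.91.

€58,334.91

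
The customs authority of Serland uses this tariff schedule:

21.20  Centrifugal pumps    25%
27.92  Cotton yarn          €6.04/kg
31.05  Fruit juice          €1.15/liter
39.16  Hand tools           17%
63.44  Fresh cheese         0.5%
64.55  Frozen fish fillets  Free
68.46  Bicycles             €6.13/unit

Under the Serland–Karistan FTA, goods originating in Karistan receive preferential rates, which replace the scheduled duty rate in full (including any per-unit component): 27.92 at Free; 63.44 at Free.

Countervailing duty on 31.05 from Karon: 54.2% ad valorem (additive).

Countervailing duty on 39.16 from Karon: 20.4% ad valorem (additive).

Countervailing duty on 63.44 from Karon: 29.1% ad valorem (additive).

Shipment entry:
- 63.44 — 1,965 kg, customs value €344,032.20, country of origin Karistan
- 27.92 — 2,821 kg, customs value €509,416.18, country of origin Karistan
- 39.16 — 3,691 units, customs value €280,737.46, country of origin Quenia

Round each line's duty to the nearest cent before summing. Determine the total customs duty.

Line 1 (63.44, Karistan, 1,965 kg, €344,032.20):
Base rate for 63.44 is 0.5%.
Origin Karistan qualifies under the Serland–Karistan agreement and 63.44 is covered: preferential rate Free applies instead.
The additional-duty order on 63.44 targets Karon, not Karistan; it does not apply.
Duty = €344,032.20 × 0% = €0.00.
Line 2 (27.92, Karistan, 2,821 kg, €509,416.18):
Base rate for 27.92 is €6.04/kg.
Origin Karistan qualifies under the Serland–Karistan agreement and 27.92 is covered: preferential rate Free applies instead.
Duty = €509,416.18 × 0% = €0.00.
Line 3 (39.16, Quenia, 3,691 units, €280,737.46):
Base rate for 39.16 is 17%.
The additional-duty order on 39.16 targets Karon, not Quenia; it does not apply.
Duty = €280,737.46 × 17% = €47,725.37.
Total = €0.00 + €0.00 + €47,725.37 = €47,725.37.

€47,725.37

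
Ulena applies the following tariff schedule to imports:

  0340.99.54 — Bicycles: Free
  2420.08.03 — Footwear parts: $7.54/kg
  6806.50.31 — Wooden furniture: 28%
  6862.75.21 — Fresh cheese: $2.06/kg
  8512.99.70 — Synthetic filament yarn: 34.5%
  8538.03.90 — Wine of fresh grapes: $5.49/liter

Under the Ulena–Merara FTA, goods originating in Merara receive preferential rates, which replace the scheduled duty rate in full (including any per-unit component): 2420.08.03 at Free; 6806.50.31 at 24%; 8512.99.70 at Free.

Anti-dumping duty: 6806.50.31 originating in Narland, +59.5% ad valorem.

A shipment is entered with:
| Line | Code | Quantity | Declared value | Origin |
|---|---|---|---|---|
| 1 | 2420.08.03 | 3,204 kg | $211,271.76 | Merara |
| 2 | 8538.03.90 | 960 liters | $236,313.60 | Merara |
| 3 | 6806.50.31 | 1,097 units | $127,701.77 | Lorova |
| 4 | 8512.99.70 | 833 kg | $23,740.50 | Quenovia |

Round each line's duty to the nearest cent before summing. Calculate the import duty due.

Line 1 (2420.08.03, Merara, 3,204 kg, $211,271.76):
Base rate for 2420.08.03 is $7.54/kg.
Origin Merara qualifies under the Ulena–Merara agreement and 2420.08.03 is covered: preferential rate Free applies instead.
Duty = $211,271.76 × 0% = $0.00.
Line 2 (8538.03.90, Merara, 960 liters, $236,313.60):
Base rate for 8538.03.90 is $5.49/liter.
Origin Merara is the FTA partner but 8538.03.90 is not on the preference list; base rate stands.
Duty = 960 × $5.49 = $5,270.40.
Line 3 (6806.50.31, Lorova, 1,097 units, $127,701.77):
Base rate for 6806.50.31 is 28%.
6806.50.31 has an FTA preferential rate, but origin Lorova is not Merara; base rate stands.
The additional-duty order on 6806.50.31 targets Narland, not Lorova; it does not apply.
Duty = $127,701.77 × 28% = $35,756.50.
Line 4 (8512.99.70, Quenovia, 833 kg, $23,740.50):
Base rate for 8512.99.70 is 34.5%.
8512.99.70 has an FTA preferential rate, but origin Quenovia is not Merara; base rate stands.
Duty = $23,740.50 × 34.5% = $8,190.47.
Total = $0.00 + $5,270.40 + $35,756.50 + $8,190.47 = $49,217.37.

$49,217.37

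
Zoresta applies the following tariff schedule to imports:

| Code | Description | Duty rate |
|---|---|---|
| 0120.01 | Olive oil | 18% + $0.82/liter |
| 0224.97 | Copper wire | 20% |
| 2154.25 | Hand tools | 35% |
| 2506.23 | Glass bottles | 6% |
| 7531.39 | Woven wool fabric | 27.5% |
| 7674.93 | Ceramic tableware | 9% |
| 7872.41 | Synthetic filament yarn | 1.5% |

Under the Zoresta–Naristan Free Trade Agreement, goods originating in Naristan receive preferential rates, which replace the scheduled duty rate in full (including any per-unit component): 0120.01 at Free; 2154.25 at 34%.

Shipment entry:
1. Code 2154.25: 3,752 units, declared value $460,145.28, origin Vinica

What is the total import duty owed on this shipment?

Line 1 (2154.25, Vinica, 3,752 units, $460,145.28):
Base rate for 2154.25 is 35%.
2154.25 has an FTA preferential rate, but origin Vinica is not Naristan; base rate stands.
Duty = $460,145.28 × 35% = $161,050.85.

$161,050.85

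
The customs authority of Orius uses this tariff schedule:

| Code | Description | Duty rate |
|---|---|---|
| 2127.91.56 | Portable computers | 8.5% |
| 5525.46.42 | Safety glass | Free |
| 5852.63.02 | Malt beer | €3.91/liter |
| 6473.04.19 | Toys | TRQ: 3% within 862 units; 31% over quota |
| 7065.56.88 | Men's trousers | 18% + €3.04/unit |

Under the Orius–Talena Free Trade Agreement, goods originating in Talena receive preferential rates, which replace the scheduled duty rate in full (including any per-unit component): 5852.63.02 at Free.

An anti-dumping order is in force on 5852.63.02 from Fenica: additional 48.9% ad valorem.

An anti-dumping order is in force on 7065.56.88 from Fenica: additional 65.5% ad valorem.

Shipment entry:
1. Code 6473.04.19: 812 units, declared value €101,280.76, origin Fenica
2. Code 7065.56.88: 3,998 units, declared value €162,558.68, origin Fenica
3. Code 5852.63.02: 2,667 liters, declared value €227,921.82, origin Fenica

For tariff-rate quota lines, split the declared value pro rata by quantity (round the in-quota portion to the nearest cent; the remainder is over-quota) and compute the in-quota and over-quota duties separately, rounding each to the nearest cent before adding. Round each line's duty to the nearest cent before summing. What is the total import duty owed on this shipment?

€272,810.58

Line 1 (6473.04.19, Fenica, 812 units, €101,280.76):
Code 6473.04.19 is under a tariff-rate quota (threshold 862 units). Quantity 812 units is within the quota, so the in-quota rate 3% applies to the full value.
Duty = €101,280.76 × 3% = €3,038.42.
Line 2 (7065.56.88, Fenica, 3,998 units, €162,558.68):
Base rate for 7065.56.88 is 18% + €3.04/unit.
Additional duty on 7065.56.88 from Fenica: +65.5%. Applied ad valorem rate: 18% + 65.5% = 83.5%.
Duty = €162,558.68 × 83.5% + 3,998 × €3.04 = €147,890.42.
Line 3 (5852.63.02, Fenica, 2,667 liters, €227,921.82):
Base rate for 5852.63.02 is €3.91/liter.
5852.63.02 has an FTA preferential rate, but origin Fenica is not Talena; base rate stands.
Additional duty on 5852.63.02 from Fenica: +48.9% ad valorem. Applied ad valorem rate = 48.9%.
Duty = €227,921.82 × 48.9% + 2,667 × €3.91 = €121,881.74.
Total = €3,038.42 + €147,890.42 + €121,881.74 = €272,810.58.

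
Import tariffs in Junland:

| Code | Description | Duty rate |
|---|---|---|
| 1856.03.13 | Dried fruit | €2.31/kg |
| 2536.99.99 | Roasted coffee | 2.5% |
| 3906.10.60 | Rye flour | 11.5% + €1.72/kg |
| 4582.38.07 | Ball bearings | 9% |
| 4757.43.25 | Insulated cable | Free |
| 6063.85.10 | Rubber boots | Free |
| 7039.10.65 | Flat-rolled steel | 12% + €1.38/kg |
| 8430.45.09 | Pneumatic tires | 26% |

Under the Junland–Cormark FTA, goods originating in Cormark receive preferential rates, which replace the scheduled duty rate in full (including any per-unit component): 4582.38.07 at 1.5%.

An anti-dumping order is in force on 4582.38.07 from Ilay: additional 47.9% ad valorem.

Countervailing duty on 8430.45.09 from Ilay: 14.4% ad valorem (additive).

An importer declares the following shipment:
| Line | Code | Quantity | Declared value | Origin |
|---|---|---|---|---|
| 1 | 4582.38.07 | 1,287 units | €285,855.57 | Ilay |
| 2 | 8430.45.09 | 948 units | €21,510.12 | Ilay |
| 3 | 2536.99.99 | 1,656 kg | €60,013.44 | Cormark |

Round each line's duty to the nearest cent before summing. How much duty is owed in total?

€172,842.25

Line 1 (4582.38.07, Ilay, 1,287 units, €285,855.57):
Base rate for 4582.38.07 is 9%.
4582.38.07 has an FTA preferential rate, but origin Ilay is not Cormark; base rate stands.
Additional duty on 4582.38.07 from Ilay: +47.9%. Applied ad valorem rate: 9% + 47.9% = 56.9%.
Duty = €285,855.57 × 56.9% = €162,651.82.
Line 2 (8430.45.09, Ilay, 948 units, €21,510.12):
Base rate for 8430.45.09 is 26%.
Additional duty on 8430.45.09 from Ilay: +14.4%. Applied ad valorem rate: 26% + 14.4% = 40.4%.
Duty = €21,510.12 × 40.4% = €8,690.09.
Line 3 (2536.99.99, Cormark, 1,656 kg, €60,013.44):
Base rate for 2536.99.99 is 2.5%.
Origin Cormark is the FTA partner but 2536.99.99 is not on the preference list; base rate stands.
Duty = €60,013.44 × 2.5% = €1,500.34.
Total = €162,651.82 + €8,690.09 + €1,500.34 = €172,842.25.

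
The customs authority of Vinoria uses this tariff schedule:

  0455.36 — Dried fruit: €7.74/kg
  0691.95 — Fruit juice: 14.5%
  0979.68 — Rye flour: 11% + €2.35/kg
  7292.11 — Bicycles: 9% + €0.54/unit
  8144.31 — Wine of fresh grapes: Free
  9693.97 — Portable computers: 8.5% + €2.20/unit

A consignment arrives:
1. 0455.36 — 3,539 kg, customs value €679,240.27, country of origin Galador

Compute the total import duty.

€27,391.86

Line 1 (0455.36, Galador, 3,539 kg, €679,240.27):
Base rate for 0455.36 is €7.74/kg.
Duty = 3,539 × €7.74 = €27,391.86.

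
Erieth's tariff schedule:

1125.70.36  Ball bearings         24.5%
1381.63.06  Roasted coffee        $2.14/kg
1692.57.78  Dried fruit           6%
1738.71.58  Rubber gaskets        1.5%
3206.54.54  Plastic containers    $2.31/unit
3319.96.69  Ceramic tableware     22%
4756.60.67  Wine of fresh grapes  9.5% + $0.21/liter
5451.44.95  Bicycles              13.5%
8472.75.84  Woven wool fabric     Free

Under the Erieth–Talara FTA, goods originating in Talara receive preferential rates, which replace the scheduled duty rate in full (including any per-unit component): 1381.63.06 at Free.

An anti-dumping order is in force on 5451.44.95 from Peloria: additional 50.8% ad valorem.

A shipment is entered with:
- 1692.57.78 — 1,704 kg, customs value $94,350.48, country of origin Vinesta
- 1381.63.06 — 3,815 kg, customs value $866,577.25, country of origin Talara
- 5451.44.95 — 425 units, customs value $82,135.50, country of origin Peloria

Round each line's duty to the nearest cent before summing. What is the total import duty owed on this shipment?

$58,474.16

Line 1 (1692.57.78, Vinesta, 1,704 kg, $94,350.48):
Base rate for 1692.57.78 is 6%.
Duty = $94,350.48 × 6% = $5,661.03.
Line 2 (1381.63.06, Talara, 3,815 kg, $866,577.25):
Base rate for 1381.63.06 is $2.14/kg.
Origin Talara qualifies under the Erieth–Talara agreement and 1381.63.06 is covered: preferential rate Free applies instead.
Duty = $866,577.25 × 0% = $0.00.
Line 3 (5451.44.95, Peloria, 425 units, $82,135.50):
Base rate for 5451.44.95 is 13.5%.
Additional duty on 5451.44.95 from Peloria: +50.8%. Applied ad valorem rate: 13.5% + 50.8% = 64.3%.
Duty = $82,135.50 × 64.3% = $52,813.13.
Total = $5,661.03 + $0.00 + $52,813.13 = $58,474.16.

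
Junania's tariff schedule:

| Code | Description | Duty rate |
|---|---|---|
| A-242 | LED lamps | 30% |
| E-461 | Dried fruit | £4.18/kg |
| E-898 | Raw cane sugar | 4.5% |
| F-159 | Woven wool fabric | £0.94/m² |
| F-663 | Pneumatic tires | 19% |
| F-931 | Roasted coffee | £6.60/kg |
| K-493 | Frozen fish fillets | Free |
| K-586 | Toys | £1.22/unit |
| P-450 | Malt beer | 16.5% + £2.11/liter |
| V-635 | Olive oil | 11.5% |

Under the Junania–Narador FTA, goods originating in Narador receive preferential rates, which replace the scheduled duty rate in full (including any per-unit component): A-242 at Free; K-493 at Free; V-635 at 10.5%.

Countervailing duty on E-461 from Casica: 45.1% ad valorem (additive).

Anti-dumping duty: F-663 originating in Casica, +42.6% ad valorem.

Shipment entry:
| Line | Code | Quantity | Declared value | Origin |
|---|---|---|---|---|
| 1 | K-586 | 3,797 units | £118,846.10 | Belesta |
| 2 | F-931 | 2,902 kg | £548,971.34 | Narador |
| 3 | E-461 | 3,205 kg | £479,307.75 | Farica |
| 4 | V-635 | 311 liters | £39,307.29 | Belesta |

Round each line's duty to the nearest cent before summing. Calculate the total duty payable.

£41,702.78

Line 1 (K-586, Belesta, 3,797 units, £118,846.10):
Base rate for K-586 is £1.22/unit.
Duty = 3,797 × £1.22 = £4,632.34.
Line 2 (F-931, Narador, 2,902 kg, £548,971.34):
Base rate for F-931 is £6.60/kg.
Origin Narador is the FTA partner but F-931 is not on the preference list; base rate stands.
Duty = 2,902 × £6.60 = £19,153.20.
Line 3 (E-461, Farica, 3,205 kg, £479,307.75):
Base rate for E-461 is £4.18/kg.
The additional-duty order on E-461 targets Casica, not Farica; it does not apply.
Duty = 3,205 × £4.18 = £13,396.90.
Line 4 (V-635, Belesta, 311 liters, £39,307.29):
Base rate for V-635 is 11.5%.
V-635 has an FTA preferential rate, but origin Belesta is not Narador; base rate stands.
Duty = £39,307.29 × 11.5% = £4,520.34.
Total = £4,632.34 + £19,153.20 + £13,396.90 + £4,520.34 = £41,702.78.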